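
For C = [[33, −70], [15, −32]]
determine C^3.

[[237, −490], [105, −218]]

tr C = 1 and det C = −6, so the characteristic polynomial is λ² − (1)λ + (−6) with roots −2 and 3.
Eigenvectors give P = [[2, 7], [1, 3]] with P⁻¹ = [[−3, 7], [1, −2]], and C = P·diag(−2, 3)·P⁻¹.
Then C^3 = P·diag(−8, 27)·P⁻¹ = [[−16, 189], [−8, 81]] · [[−3, 7], [1, −2]] = [[237, −490], [105, −218]].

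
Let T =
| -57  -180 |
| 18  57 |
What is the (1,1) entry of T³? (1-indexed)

tr T = 0 and det T = -9, so the characteristic polynomial is λ² − (0)λ + (-9) with roots 3 and -3.
Eigenvectors give P = [[-3, 10], [1, -3]] with P⁻¹ = [[3, 10], [1, 3]], and T = P·diag(3, -3)·P⁻¹.
Then T³ = P·diag(27, -27)·P⁻¹ = [[-81, -270], [27, 81]] · [[3, 10], [1, 3]] = [[-513, -1620], [162, 513]].

-513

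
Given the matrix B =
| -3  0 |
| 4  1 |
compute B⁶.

[[729, 0], [-728, 1]]

tr B = -2 and det B = -3, so the characteristic polynomial is λ² − (-2)λ + (-3) with roots -3 and 1.
Eigenvectors give P = [[-1, 0], [1, 1]] with P⁻¹ = [[-1, 0], [1, 1]], and B = P·diag(-3, 1)·P⁻¹.
Then B⁶ = P·diag(729, 1)·P⁻¹ = [[-729, 0], [729, 1]] · [[-1, 0], [1, 1]] = [[729, 0], [-728, 1]].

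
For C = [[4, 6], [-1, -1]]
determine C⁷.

tr C = 3 and det C = 2, so the characteristic polynomial is λ² − (3)λ + (2) with roots 1 and 2.
Eigenvectors give P = [[-2, -3], [1, 1]] with P⁻¹ = [[1, 3], [-1, -2]], and C = P·diag(1, 2)·P⁻¹.
Then C⁷ = P·diag(1, 128)·P⁻¹ = [[-2, -384], [1, 128]] · [[1, 3], [-1, -2]] = [[382, 762], [-127, -253]].

[[382, 762], [-127, -253]]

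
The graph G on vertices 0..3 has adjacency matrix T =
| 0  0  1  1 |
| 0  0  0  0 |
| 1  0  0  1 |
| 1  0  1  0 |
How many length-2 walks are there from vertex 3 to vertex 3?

The number of length-2 walks from vertex 3 to vertex 3 is entry (3,3) of T², where T is the adjacency matrix.
T² = [[2, 0, 1, 1], [0, 0, 0, 0], [1, 0, 2, 1], [1, 0, 1, 2]]

2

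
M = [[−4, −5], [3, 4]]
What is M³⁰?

M² = I (check: tr M = 0 and det M = −1), so M³⁰ = I since 30 is even.

[[1, 0], [0, 1]]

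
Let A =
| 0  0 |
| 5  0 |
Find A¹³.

[[0, 0], [0, 0]]

A is strictly triangular, hence nilpotent: A² = 0, so A¹³ = 0.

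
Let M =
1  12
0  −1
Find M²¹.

M² = I (check: tr M = 0 and det M = −1), so M²¹ = M since 21 is odd.

[[1, 12], [0, −1]]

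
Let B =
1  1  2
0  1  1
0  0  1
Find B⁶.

[[1, 6, 27], [0, 1, 6], [0, 0, 1]]

B = I + N where N = [[0, 1, 2], [0, 0, 1], [0, 0, 0]] is strictly upper-triangular, so N³ = 0.
(I + N)⁶ = I + 6·N + 15·N² = [[1, 6, 27], [0, 1, 6], [0, 0, 1]].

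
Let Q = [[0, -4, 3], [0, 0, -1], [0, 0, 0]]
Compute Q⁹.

[[0, 0, 0], [0, 0, 0], [0, 0, 0]]

Q is strictly triangular, hence nilpotent: Q³ = 0, so Q⁹ = 0.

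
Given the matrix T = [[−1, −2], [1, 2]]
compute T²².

T² = T (a projection; rank 1, trace 1), so T²² = T.

[[−1, −2], [1, 2]]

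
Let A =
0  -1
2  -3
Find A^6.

[[-62, 63], [-126, 127]]

tr A = -3 and det A = 2, so the characteristic polynomial is λ² − (-3)λ + (2) with roots -2 and -1.
Eigenvectors give P = [[-1, -1], [-2, -1]] with P⁻¹ = [[1, -1], [-2, 1]], and A = P·diag(-2, -1)·P⁻¹.
Then A^6 = P·diag(64, 1)·P⁻¹ = [[-64, -1], [-128, -1]] · [[1, -1], [-2, 1]] = [[-62, 63], [-126, 127]].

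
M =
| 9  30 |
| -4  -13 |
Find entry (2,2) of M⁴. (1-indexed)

tr M = -4 and det M = 3, so the characteristic polynomial is λ² − (-4)λ + (3) with roots -1 and -3.
Eigenvectors give P = [[3, 5], [-1, -2]] with P⁻¹ = [[2, 5], [-1, -3]], and M = P·diag(-1, -3)·P⁻¹.
Then M⁴ = P·diag(1, 81)·P⁻¹ = [[3, 405], [-1, -162]] · [[2, 5], [-1, -3]] = [[-399, -1200], [160, 481]].

481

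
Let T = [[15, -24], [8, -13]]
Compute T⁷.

[[8751, -13128], [4376, -6565]]

tr T = 2 and det T = -3, so the characteristic polynomial is λ² − (2)λ + (-3) with roots 3 and -1.
Eigenvectors give P = [[-2, 3], [-1, 2]] with P⁻¹ = [[-2, 3], [-1, 2]], and T = P·diag(3, -1)·P⁻¹.
Then T⁷ = P·diag(2187, -1)·P⁻¹ = [[-4374, -3], [-2187, -2]] · [[-2, 3], [-1, 2]] = [[8751, -13128], [4376, -6565]].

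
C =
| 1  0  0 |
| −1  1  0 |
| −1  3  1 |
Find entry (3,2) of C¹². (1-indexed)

C = I + N where N = [[0, 0, 0], [−1, 0, 0], [−1, 3, 0]] is strictly lower-triangular, so N³ = 0.
(I + N)¹² = I + 12·N + 66·N² = [[1, 0, 0], [−12, 1, 0], [−210, 36, 1]].

36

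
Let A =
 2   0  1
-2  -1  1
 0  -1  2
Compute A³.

A² = [[4, -1, 4], [-2, 0, -1], [2, -1, 3]]
A³ = [[10, -3, 11], [-4, 1, -4], [6, -2, 7]]

[[10, -3, 11], [-4, 1, -4], [6, -2, 7]]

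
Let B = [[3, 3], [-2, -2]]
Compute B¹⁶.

[[3, 3], [-2, -2]]

B² = B (a projection; rank 1, trace 1), so B¹⁶ = B.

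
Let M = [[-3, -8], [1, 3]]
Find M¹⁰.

M² = I (check: tr M = 0 and det M = -1), so M¹⁰ = I since 10 is even.

[[1, 0], [0, 1]]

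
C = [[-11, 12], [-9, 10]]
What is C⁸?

[[1021, -1020], [765, -764]]

tr C = -1 and det C = -2, so the characteristic polynomial is λ² − (-1)λ + (-2) with roots 1 and -2.
Eigenvectors give P = [[1, 4], [1, 3]] with P⁻¹ = [[-3, 4], [1, -1]], and C = P·diag(1, -2)·P⁻¹.
Then C⁸ = P·diag(1, 256)·P⁻¹ = [[1, 1024], [1, 768]] · [[-3, 4], [1, -1]] = [[1021, -1020], [765, -764]].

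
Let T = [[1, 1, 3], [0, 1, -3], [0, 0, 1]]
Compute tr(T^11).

T = I + N where N = [[0, 1, 3], [0, 0, -3], [0, 0, 0]] is strictly upper-triangular, so N^3 = 0.
(I + N)^11 = I + 11·N + 55·N^2 = [[1, 11, -132], [0, 1, -33], [0, 0, 1]].

3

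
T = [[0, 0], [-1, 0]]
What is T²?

[[0, 0], [0, 0]]

T is strictly triangular, hence nilpotent: T² = 0, so T² = 0.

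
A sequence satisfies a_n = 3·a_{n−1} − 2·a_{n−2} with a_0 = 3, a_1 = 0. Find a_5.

−90

With companion matrix Q = [[3, −2], [1, 0]], [a_n, a_{n−1}]ᵀ = Q·[a_{n−1}, a_{n−2}]ᵀ, so [a_5, a_4]ᵀ = Q⁴·[a_1, a_0]ᵀ.
Q⁴ = [[31, −30], [15, −14]], giving [a_5, a_4]ᵀ = [[−90], [−42]].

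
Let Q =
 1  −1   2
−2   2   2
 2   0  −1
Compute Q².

[[7, −3, −2], [−2, 6, −2], [0, −2, 5]]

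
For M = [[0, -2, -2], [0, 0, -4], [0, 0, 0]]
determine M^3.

M is strictly triangular, hence nilpotent: M^3 = 0, so M^3 = 0.

[[0, 0, 0], [0, 0, 0], [0, 0, 0]]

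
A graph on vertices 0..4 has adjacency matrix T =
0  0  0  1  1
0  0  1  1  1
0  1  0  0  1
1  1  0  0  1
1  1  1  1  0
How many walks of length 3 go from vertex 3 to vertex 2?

The number of length-3 walks from vertex 3 to vertex 2 is entry (3,2) of T³, where T is the adjacency matrix.
T² = [[2, 2, 1, 1, 1], [2, 3, 1, 1, 2], [1, 1, 2, 2, 1], [1, 1, 2, 3, 2], [1, 2, 1, 2, 4]]
T³ = [[2, 3, 3, 5, 6], [3, 4, 5, 7, 7], [3, 5, 2, 3, 6], [5, 7, 3, 4, 7], [6, 7, 6, 7, 6]]

3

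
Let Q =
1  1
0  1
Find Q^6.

[[1, 6], [0, 1]]

Q = I + N where N = [[0, 1], [0, 0]] is strictly upper-triangular, so N^2 = 0.
(I + N)^6 = I + 6·N = [[1, 6], [0, 1]].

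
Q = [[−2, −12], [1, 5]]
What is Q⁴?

[[−44, −180], [15, 61]]

tr Q = 3 and det Q = 2, so the characteristic polynomial is λ² − (3)λ + (2) with roots 2 and 1.
Eigenvectors give P = [[3, 4], [−1, −1]] with P⁻¹ = [[−1, −4], [1, 3]], and Q = P·diag(2, 1)·P⁻¹.
Then Q⁴ = P·diag(16, 1)·P⁻¹ = [[48, 4], [−16, −1]] · [[−1, −4], [1, 3]] = [[−44, −180], [15, 61]].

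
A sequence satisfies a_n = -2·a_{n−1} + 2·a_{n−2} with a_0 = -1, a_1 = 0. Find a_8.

-656

With companion matrix Q = [[-2, 2], [1, 0]], [a_n, a_{n−1}]ᵀ = Q·[a_{n−1}, a_{n−2}]ᵀ, so [a_8, a_7]ᵀ = Q^7·[a_1, a_0]ᵀ.
Q^7 = [[-896, 656], [328, -240]], giving [a_8, a_7]ᵀ = [[-656], [240]].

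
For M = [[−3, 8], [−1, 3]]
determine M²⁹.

[[−3, 8], [−1, 3]]

M² = I (check: tr M = 0 and det M = −1), so M²⁹ = M since 29 is odd.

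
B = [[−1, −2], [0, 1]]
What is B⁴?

[[1, 0], [0, 1]]

B² = [[1, 0], [0, 1]]
B³ = [[−1, −2], [0, 1]]
B⁴ = [[1, 0], [0, 1]]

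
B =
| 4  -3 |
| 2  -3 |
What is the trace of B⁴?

97

B² = [[10, -3], [2, 3]]
B³ = [[34, -21], [14, -15]]
B⁴ = [[94, -39], [26, 3]]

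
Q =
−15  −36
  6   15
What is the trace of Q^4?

162

tr Q = 0 and det Q = −9, so the characteristic polynomial is λ² − (0)λ + (−9) with roots −3 and 3.
Eigenvectors give P = [[−3, −2], [1, 1]] with P⁻¹ = [[−1, −2], [1, 3]], and Q = P·diag(−3, 3)·P⁻¹.
Then Q^4 = P·diag(81, 81)·P⁻¹ = [[−243, −162], [81, 81]] · [[−1, −2], [1, 3]] = [[81, 0], [0, 81]].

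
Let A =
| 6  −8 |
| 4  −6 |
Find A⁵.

tr A = 0 and det A = −4, so the characteristic polynomial is λ² − (0)λ + (−4) with roots 2 and −2.
Eigenvectors give P = [[−2, −1], [−1, −1]] with P⁻¹ = [[−1, 1], [1, −2]], and A = P·diag(2, −2)·P⁻¹.
Then A⁵ = P·diag(32, −32)·P⁻¹ = [[−64, 32], [−32, 32]] · [[−1, 1], [1, −2]] = [[96, −128], [64, −96]].

[[96, −128], [64, −96]]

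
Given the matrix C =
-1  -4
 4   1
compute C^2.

[[-15, 0], [0, -15]]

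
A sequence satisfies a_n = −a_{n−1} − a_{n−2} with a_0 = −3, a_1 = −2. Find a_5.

With companion matrix A = [[−1, −1], [1, 0]], [a_n, a_{n−1}]ᵀ = A·[a_{n−1}, a_{n−2}]ᵀ, so [a_5, a_4]ᵀ = A⁴·[a_1, a_0]ᵀ.
A⁴ = [[−1, −1], [1, 0]], giving [a_5, a_4]ᵀ = [[5], [−2]].

5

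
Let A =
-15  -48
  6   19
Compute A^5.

[[-1935, -5808], [726, 2179]]

tr A = 4 and det A = 3, so the characteristic polynomial is λ² − (4)λ + (3) with roots 3 and 1.
Eigenvectors give P = [[-8, -3], [3, 1]] with P⁻¹ = [[1, 3], [-3, -8]], and A = P·diag(3, 1)·P⁻¹.
Then A^5 = P·diag(243, 1)·P⁻¹ = [[-1944, -3], [729, 1]] · [[1, 3], [-3, -8]] = [[-1935, -5808], [726, 2179]].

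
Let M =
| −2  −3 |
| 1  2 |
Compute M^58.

M² = I (check: tr M = 0 and det M = −1), so M^58 = I since 58 is even.

[[1, 0], [0, 1]]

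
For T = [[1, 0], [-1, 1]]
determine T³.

T = I + N where N = [[0, 0], [-1, 0]] is strictly lower-triangular, so N² = 0.
(I + N)³ = I + 3·N = [[1, 0], [-3, 1]].

[[1, 0], [-3, 1]]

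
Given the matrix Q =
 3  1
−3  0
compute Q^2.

[[6, 3], [−9, −3]]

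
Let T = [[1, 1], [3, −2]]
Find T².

[[4, −1], [−3, 7]]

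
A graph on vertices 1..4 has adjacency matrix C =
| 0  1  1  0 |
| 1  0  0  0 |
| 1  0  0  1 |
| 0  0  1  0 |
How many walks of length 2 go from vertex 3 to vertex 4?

The number of length-2 walks from vertex 3 to vertex 4 is entry (3,4) of C^2, where C is the adjacency matrix.
C^2 = [[2, 0, 0, 1], [0, 1, 1, 0], [0, 1, 2, 0], [1, 0, 0, 1]]

0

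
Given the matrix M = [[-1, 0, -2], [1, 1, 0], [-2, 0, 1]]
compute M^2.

[[5, 0, 0], [0, 1, -2], [0, 0, 5]]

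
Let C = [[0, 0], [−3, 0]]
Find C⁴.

C is strictly triangular, hence nilpotent: C² = 0, so C⁴ = 0.

[[0, 0], [0, 0]]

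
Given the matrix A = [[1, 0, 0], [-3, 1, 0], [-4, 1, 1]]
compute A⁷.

A = I + N where N = [[0, 0, 0], [-3, 0, 0], [-4, 1, 0]] is strictly lower-triangular, so N³ = 0.
(I + N)⁷ = I + 7·N + 21·N² = [[1, 0, 0], [-21, 1, 0], [-91, 7, 1]].

[[1, 0, 0], [-21, 1, 0], [-91, 7, 1]]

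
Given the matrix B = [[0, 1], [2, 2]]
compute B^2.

[[2, 2], [4, 6]]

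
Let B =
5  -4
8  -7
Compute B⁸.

tr B = -2 and det B = -3, so the characteristic polynomial is λ² − (-2)λ + (-3) with roots 1 and -3.
Eigenvectors give P = [[1, -1], [1, -2]] with P⁻¹ = [[2, -1], [1, -1]], and B = P·diag(1, -3)·P⁻¹.
Then B⁸ = P·diag(1, 6561)·P⁻¹ = [[1, -6561], [1, -13122]] · [[2, -1], [1, -1]] = [[-6559, 6560], [-13120, 13121]].

[[-6559, 6560], [-13120, 13121]]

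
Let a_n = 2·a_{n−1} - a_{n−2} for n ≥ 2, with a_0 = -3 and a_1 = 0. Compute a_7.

With companion matrix B = [[2, -1], [1, 0]], [a_n, a_{n−1}]ᵀ = B·[a_{n−1}, a_{n−2}]ᵀ, so [a_7, a_6]ᵀ = B⁶·[a_1, a_0]ᵀ.
B⁶ = [[7, -6], [6, -5]], giving [a_7, a_6]ᵀ = [[18], [15]].

18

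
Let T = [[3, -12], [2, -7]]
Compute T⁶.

tr T = -4 and det T = 3, so the characteristic polynomial is λ² − (-4)λ + (3) with roots -1 and -3.
Eigenvectors give P = [[3, 2], [1, 1]] with P⁻¹ = [[1, -2], [-1, 3]], and T = P·diag(-1, -3)·P⁻¹.
Then T⁶ = P·diag(1, 729)·P⁻¹ = [[3, 1458], [1, 729]] · [[1, -2], [-1, 3]] = [[-1455, 4368], [-728, 2185]].

[[-1455, 4368], [-728, 2185]]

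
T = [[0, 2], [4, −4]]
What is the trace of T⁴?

T² = [[8, −8], [−16, 24]]
T³ = [[−32, 48], [96, −128]]
T⁴ = [[192, −256], [−512, 704]]

896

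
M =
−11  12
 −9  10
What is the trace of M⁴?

tr M = −1 and det M = −2, so the characteristic polynomial is λ² − (−1)λ + (−2) with roots −2 and 1.
Eigenvectors give P = [[4, 1], [3, 1]] with P⁻¹ = [[1, −1], [−3, 4]], and M = P·diag(−2, 1)·P⁻¹.
Then M⁴ = P·diag(16, 1)·P⁻¹ = [[64, 1], [48, 1]] · [[1, −1], [−3, 4]] = [[61, −60], [45, −44]].

17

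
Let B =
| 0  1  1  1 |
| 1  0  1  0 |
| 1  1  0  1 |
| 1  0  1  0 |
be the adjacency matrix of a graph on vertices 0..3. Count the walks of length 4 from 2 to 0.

14

The number of length-4 walks from vertex 2 to vertex 0 is entry (2,0) of B^4, where B is the adjacency matrix.
B^2 = [[3, 1, 2, 1], [1, 2, 1, 2], [2, 1, 3, 1], [1, 2, 1, 2]]
B^3 = [[4, 5, 5, 5], [5, 2, 5, 2], [5, 5, 4, 5], [5, 2, 5, 2]]
B^4 = [[15, 9, 14, 9], [9, 10, 9, 10], [14, 9, 15, 9], [9, 10, 9, 10]]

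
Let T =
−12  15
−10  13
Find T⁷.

tr T = 1 and det T = −6, so the characteristic polynomial is λ² − (1)λ + (−6) with roots 3 and −2.
Eigenvectors give P = [[−1, −3], [−1, −2]] with P⁻¹ = [[2, −3], [−1, 1]], and T = P·diag(3, −2)·P⁻¹.
Then T⁷ = P·diag(2187, −128)·P⁻¹ = [[−2187, 384], [−2187, 256]] · [[2, −3], [−1, 1]] = [[−4758, 6945], [−4630, 6817]].

[[−4758, 6945], [−4630, 6817]]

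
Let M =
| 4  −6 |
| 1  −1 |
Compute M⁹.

[[1534, −3066], [511, −1021]]

tr M = 3 and det M = 2, so the characteristic polynomial is λ² − (3)λ + (2) with roots 1 and 2.
Eigenvectors give P = [[2, 3], [1, 1]] with P⁻¹ = [[−1, 3], [1, −2]], and M = P·diag(1, 2)·P⁻¹.
Then M⁹ = P·diag(1, 512)·P⁻¹ = [[2, 1536], [1, 512]] · [[−1, 3], [1, −2]] = [[1534, −3066], [511, −1021]].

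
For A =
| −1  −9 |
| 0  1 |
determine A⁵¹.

[[−1, −9], [0, 1]]

A² = I (check: tr A = 0 and det A = −1), so A⁵¹ = A since 51 is odd.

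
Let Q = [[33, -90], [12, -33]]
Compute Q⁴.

[[81, 0], [0, 81]]

tr Q = 0 and det Q = -9, so the characteristic polynomial is λ² − (0)λ + (-9) with roots 3 and -3.
Eigenvectors give P = [[3, 5], [1, 2]] with P⁻¹ = [[2, -5], [-1, 3]], and Q = P·diag(3, -3)·P⁻¹.
Then Q⁴ = P·diag(81, 81)·P⁻¹ = [[243, 405], [81, 162]] · [[2, -5], [-1, 3]] = [[81, 0], [0, 81]].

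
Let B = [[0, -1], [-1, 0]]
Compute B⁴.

[[1, 0], [0, 1]]

B² = I (check: tr B = 0 and det B = -1), so B⁴ = I since 4 is even.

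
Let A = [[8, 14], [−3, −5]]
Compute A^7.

[[890, 1778], [−381, −761]]

tr A = 3 and det A = 2, so the characteristic polynomial is λ² − (3)λ + (2) with roots 1 and 2.
Eigenvectors give P = [[2, 7], [−1, −3]] with P⁻¹ = [[−3, −7], [1, 2]], and A = P·diag(1, 2)·P⁻¹.
Then A^7 = P·diag(1, 128)·P⁻¹ = [[2, 896], [−1, −384]] · [[−3, −7], [1, 2]] = [[890, 1778], [−381, −761]].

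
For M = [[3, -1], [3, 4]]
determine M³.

M² = [[6, -7], [21, 13]]
M³ = [[-3, -34], [102, 31]]

[[-3, -34], [102, 31]]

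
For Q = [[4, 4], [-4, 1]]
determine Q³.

Q² = [[0, 20], [-20, -15]]
Q³ = [[-80, 20], [-20, -95]]

[[-80, 20], [-20, -95]]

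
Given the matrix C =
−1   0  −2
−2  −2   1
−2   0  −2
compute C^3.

[[−17, 0, −22], [−12, −8, −4], [−22, 0, −28]]

C^2 = [[5, 0, 6], [4, 4, 0], [6, 0, 8]]
C^3 = [[−17, 0, −22], [−12, −8, −4], [−22, 0, −28]]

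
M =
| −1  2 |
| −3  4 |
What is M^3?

[[−13, 14], [−21, 22]]

M^2 = [[−5, 6], [−9, 10]]
M^3 = [[−13, 14], [−21, 22]]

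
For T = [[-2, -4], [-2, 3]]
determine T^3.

[[-16, -60], [-30, 59]]

T^2 = [[12, -4], [-2, 17]]
T^3 = [[-16, -60], [-30, 59]]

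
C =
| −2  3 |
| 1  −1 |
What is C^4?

C^2 = [[7, −9], [−3, 4]]
C^3 = [[−23, 30], [10, −13]]
C^4 = [[76, −99], [−33, 43]]

[[76, −99], [−33, 43]]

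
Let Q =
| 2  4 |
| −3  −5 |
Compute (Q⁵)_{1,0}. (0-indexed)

tr Q = −3 and det Q = 2, so the characteristic polynomial is λ² − (−3)λ + (2) with roots −1 and −2.
Eigenvectors give P = [[4, −1], [−3, 1]] with P⁻¹ = [[1, 1], [3, 4]], and Q = P·diag(−1, −2)·P⁻¹.
Then Q⁵ = P·diag(−1, −32)·P⁻¹ = [[−4, 32], [3, −32]] · [[1, 1], [3, 4]] = [[92, 124], [−93, −125]].

−93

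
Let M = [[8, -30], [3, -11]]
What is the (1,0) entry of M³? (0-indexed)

tr M = -3 and det M = 2, so the characteristic polynomial is λ² − (-3)λ + (2) with roots -2 and -1.
Eigenvectors give P = [[3, 10], [1, 3]] with P⁻¹ = [[-3, 10], [1, -3]], and M = P·diag(-2, -1)·P⁻¹.
Then M³ = P·diag(-8, -1)·P⁻¹ = [[-24, -10], [-8, -3]] · [[-3, 10], [1, -3]] = [[62, -210], [21, -71]].

21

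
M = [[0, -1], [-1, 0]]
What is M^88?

[[1, 0], [0, 1]]

M² = I (check: tr M = 0 and det M = -1), so M^88 = I since 88 is even.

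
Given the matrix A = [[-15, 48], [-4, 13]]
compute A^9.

[[-78735, 236208], [-19684, 59053]]

tr A = -2 and det A = -3, so the characteristic polynomial is λ² − (-2)λ + (-3) with roots -3 and 1.
Eigenvectors give P = [[4, 3], [1, 1]] with P⁻¹ = [[1, -3], [-1, 4]], and A = P·diag(-3, 1)·P⁻¹.
Then A^9 = P·diag(-19683, 1)·P⁻¹ = [[-78732, 3], [-19683, 1]] · [[1, -3], [-1, 4]] = [[-78735, 236208], [-19684, 59053]].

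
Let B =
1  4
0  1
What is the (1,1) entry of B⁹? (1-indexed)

1

B = I + N where N = [[0, 4], [0, 0]] is strictly upper-triangular, so N² = 0.
(I + N)⁹ = I + 9·N = [[1, 36], [0, 1]].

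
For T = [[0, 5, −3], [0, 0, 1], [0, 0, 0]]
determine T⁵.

[[0, 0, 0], [0, 0, 0], [0, 0, 0]]

T is strictly triangular, hence nilpotent: T³ = 0, so T⁵ = 0.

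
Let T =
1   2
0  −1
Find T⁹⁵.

[[1, 2], [0, −1]]

T² = I (check: tr T = 0 and det T = −1), so T⁹⁵ = T since 95 is odd.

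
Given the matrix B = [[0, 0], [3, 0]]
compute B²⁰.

B is strictly triangular, hence nilpotent: B² = 0, so B²⁰ = 0.

[[0, 0], [0, 0]]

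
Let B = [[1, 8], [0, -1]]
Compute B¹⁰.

[[1, 0], [0, 1]]

B² = I (check: tr B = 0 and det B = -1), so B¹⁰ = I since 10 is even.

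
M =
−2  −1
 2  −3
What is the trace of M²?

9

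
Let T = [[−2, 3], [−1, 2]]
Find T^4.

T² = I (check: tr T = 0 and det T = −1), so T^4 = I since 4 is even.

[[1, 0], [0, 1]]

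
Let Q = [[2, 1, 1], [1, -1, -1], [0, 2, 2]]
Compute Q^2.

[[5, 3, 3], [1, 0, 0], [2, 2, 2]]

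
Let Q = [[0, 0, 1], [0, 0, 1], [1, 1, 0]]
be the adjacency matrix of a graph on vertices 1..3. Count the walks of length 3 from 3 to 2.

2

The number of length-3 walks from vertex 3 to vertex 2 is entry (3,2) of Q³, where Q is the adjacency matrix.
Q² = [[1, 1, 0], [1, 1, 0], [0, 0, 2]]
Q³ = [[0, 0, 2], [0, 0, 2], [2, 2, 0]]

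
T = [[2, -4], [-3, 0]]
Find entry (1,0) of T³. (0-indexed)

T² = [[16, -8], [-6, 12]]
T³ = [[56, -64], [-48, 24]]

-48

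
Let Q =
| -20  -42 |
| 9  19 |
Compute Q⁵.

[[-230, -462], [99, 199]]

tr Q = -1 and det Q = -2, so the characteristic polynomial is λ² − (-1)λ + (-2) with roots -2 and 1.
Eigenvectors give P = [[-7, 2], [3, -1]] with P⁻¹ = [[-1, -2], [-3, -7]], and Q = P·diag(-2, 1)·P⁻¹.
Then Q⁵ = P·diag(-32, 1)·P⁻¹ = [[224, 2], [-96, -1]] · [[-1, -2], [-3, -7]] = [[-230, -462], [99, 199]].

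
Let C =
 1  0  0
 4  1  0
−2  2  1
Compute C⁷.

[[1, 0, 0], [28, 1, 0], [154, 14, 1]]

C = I + N where N = [[0, 0, 0], [4, 0, 0], [−2, 2, 0]] is strictly lower-triangular, so N³ = 0.
(I + N)⁷ = I + 7·N + 21·N² = [[1, 0, 0], [28, 1, 0], [154, 14, 1]].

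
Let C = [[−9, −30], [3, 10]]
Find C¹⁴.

C² = C (a projection; rank 1, trace 1), so C¹⁴ = C.

[[−9, −30], [3, 10]]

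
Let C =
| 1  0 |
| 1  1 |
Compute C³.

C = I + N where N = [[0, 0], [1, 0]] is strictly lower-triangular, so N² = 0.
(I + N)³ = I + 3·N = [[1, 0], [3, 1]].

[[1, 0], [3, 1]]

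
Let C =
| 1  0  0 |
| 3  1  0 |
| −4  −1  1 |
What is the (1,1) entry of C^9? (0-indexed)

1

C = I + N where N = [[0, 0, 0], [3, 0, 0], [−4, −1, 0]] is strictly lower-triangular, so N^3 = 0.
(I + N)^9 = I + 9·N + 36·N^2 = [[1, 0, 0], [27, 1, 0], [−144, −9, 1]].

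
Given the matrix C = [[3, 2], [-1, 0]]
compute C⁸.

tr C = 3 and det C = 2, so the characteristic polynomial is λ² − (3)λ + (2) with roots 1 and 2.
Eigenvectors give P = [[-1, 2], [1, -1]] with P⁻¹ = [[1, 2], [1, 1]], and C = P·diag(1, 2)·P⁻¹.
Then C⁸ = P·diag(1, 256)·P⁻¹ = [[-1, 512], [1, -256]] · [[1, 2], [1, 1]] = [[511, 510], [-255, -254]].

[[511, 510], [-255, -254]]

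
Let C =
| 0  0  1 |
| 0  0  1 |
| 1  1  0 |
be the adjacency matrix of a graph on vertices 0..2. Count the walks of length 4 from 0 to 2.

The number of length-4 walks from vertex 0 to vertex 2 is entry (0,2) of C⁴, where C is the adjacency matrix.
C² = [[1, 1, 0], [1, 1, 0], [0, 0, 2]]
C³ = [[0, 0, 2], [0, 0, 2], [2, 2, 0]]
C⁴ = [[2, 2, 0], [2, 2, 0], [0, 0, 4]]

0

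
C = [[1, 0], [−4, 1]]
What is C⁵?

[[1, 0], [−20, 1]]

C = I + N where N = [[0, 0], [−4, 0]] is strictly lower-triangular, so N² = 0.
(I + N)⁵ = I + 5·N = [[1, 0], [−20, 1]].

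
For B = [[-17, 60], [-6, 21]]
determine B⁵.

tr B = 4 and det B = 3, so the characteristic polynomial is λ² − (4)λ + (3) with roots 3 and 1.
Eigenvectors give P = [[3, 10], [1, 3]] with P⁻¹ = [[-3, 10], [1, -3]], and B = P·diag(3, 1)·P⁻¹.
Then B⁵ = P·diag(243, 1)·P⁻¹ = [[729, 10], [243, 3]] · [[-3, 10], [1, -3]] = [[-2177, 7260], [-726, 2421]].

[[-2177, 7260], [-726, 2421]]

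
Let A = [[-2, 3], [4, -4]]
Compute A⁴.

[[688, -792], [-1056, 1216]]

A² = [[16, -18], [-24, 28]]
A³ = [[-104, 120], [160, -184]]
A⁴ = [[688, -792], [-1056, 1216]]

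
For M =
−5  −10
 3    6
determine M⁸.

M² = M (a projection; rank 1, trace 1), so M⁸ = M.

[[−5, −10], [3, 6]]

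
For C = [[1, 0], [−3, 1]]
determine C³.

C = I + N where N = [[0, 0], [−3, 0]] is strictly lower-triangular, so N² = 0.
(I + N)³ = I + 3·N = [[1, 0], [−9, 1]].

[[1, 0], [−9, 1]]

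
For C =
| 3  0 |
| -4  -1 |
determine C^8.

[[6561, 0], [-6560, 1]]

tr C = 2 and det C = -3, so the characteristic polynomial is λ² − (2)λ + (-3) with roots 3 and -1.
Eigenvectors give P = [[-1, 0], [1, 1]] with P⁻¹ = [[-1, 0], [1, 1]], and C = P·diag(3, -1)·P⁻¹.
Then C^8 = P·diag(6561, 1)·P⁻¹ = [[-6561, 0], [6561, 1]] · [[-1, 0], [1, 1]] = [[6561, 0], [-6560, 1]].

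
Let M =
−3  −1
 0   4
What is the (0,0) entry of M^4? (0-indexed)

81

M^2 = [[9, −1], [0, 16]]
M^3 = [[−27, −13], [0, 64]]
M^4 = [[81, −25], [0, 256]]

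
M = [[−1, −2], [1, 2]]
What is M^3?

[[−1, −2], [1, 2]]

M² = M (a projection; rank 1, trace 1), so M^3 = M.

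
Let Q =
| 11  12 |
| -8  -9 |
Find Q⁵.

[[731, 732], [-488, -489]]

tr Q = 2 and det Q = -3, so the characteristic polynomial is λ² − (2)λ + (-3) with roots 3 and -1.
Eigenvectors give P = [[3, 1], [-2, -1]] with P⁻¹ = [[1, 1], [-2, -3]], and Q = P·diag(3, -1)·P⁻¹.
Then Q⁵ = P·diag(243, -1)·P⁻¹ = [[729, -1], [-486, 1]] · [[1, 1], [-2, -3]] = [[731, 732], [-488, -489]].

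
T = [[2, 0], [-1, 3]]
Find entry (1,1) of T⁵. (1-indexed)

tr T = 5 and det T = 6, so the characteristic polynomial is λ² − (5)λ + (6) with roots 3 and 2.
Eigenvectors give P = [[0, 1], [-1, 1]] with P⁻¹ = [[1, -1], [1, 0]], and T = P·diag(3, 2)·P⁻¹.
Then T⁵ = P·diag(243, 32)·P⁻¹ = [[0, 32], [-243, 32]] · [[1, -1], [1, 0]] = [[32, 0], [-211, 243]].

32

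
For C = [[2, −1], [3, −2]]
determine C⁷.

C² = I (check: tr C = 0 and det C = −1), so C⁷ = C since 7 is odd.

[[2, −1], [3, −2]]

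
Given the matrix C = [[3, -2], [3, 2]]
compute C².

[[3, -10], [15, -2]]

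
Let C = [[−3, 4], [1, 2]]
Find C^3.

C^2 = [[13, −4], [−1, 8]]
C^3 = [[−43, 44], [11, 12]]

[[−43, 44], [11, 12]]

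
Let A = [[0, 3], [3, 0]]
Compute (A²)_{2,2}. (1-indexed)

9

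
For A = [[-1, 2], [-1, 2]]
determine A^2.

[[-1, 2], [-1, 2]]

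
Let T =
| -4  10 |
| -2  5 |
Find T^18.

T² = T (a projection; rank 1, trace 1), so T^18 = T.

[[-4, 10], [-2, 5]]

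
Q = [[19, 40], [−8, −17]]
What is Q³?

[[139, 280], [−56, −113]]

tr Q = 2 and det Q = −3, so the characteristic polynomial is λ² − (2)λ + (−3) with roots −1 and 3.
Eigenvectors give P = [[2, 5], [−1, −2]] with P⁻¹ = [[−2, −5], [1, 2]], and Q = P·diag(−1, 3)·P⁻¹.
Then Q³ = P·diag(−1, 27)·P⁻¹ = [[−2, 135], [1, −54]] · [[−2, −5], [1, 2]] = [[139, 280], [−56, −113]].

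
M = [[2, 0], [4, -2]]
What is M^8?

tr M = 0 and det M = -4, so the characteristic polynomial is λ² − (0)λ + (-4) with roots 2 and -2.
Eigenvectors give P = [[1, 0], [1, -1]] with P⁻¹ = [[1, 0], [1, -1]], and M = P·diag(2, -2)·P⁻¹.
Then M^8 = P·diag(256, 256)·P⁻¹ = [[256, 0], [256, -256]] · [[1, 0], [1, -1]] = [[256, 0], [0, 256]].

[[256, 0], [0, 256]]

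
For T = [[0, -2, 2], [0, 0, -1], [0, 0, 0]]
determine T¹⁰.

T is strictly triangular, hence nilpotent: T³ = 0, so T¹⁰ = 0.

[[0, 0, 0], [0, 0, 0], [0, 0, 0]]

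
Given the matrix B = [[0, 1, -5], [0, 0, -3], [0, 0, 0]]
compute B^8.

[[0, 0, 0], [0, 0, 0], [0, 0, 0]]

B is strictly triangular, hence nilpotent: B^3 = 0, so B^8 = 0.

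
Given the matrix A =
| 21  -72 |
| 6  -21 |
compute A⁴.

tr A = 0 and det A = -9, so the characteristic polynomial is λ² − (0)λ + (-9) with roots -3 and 3.
Eigenvectors give P = [[3, -4], [1, -1]] with P⁻¹ = [[-1, 4], [-1, 3]], and A = P·diag(-3, 3)·P⁻¹.
Then A⁴ = P·diag(81, 81)·P⁻¹ = [[243, -324], [81, -81]] · [[-1, 4], [-1, 3]] = [[81, 0], [0, 81]].

[[81, 0], [0, 81]]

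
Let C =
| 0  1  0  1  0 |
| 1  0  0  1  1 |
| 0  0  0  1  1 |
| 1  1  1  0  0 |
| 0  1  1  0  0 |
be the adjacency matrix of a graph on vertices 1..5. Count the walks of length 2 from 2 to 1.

1

The number of length-2 walks from vertex 2 to vertex 1 is entry (2,1) of C², where C is the adjacency matrix.
C² = [[2, 1, 1, 1, 1], [1, 3, 2, 1, 0], [1, 2, 2, 0, 0], [1, 1, 0, 3, 2], [1, 0, 0, 2, 2]]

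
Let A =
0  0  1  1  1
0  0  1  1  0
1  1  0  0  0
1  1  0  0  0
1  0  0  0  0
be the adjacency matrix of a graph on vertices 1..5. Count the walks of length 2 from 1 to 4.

The number of length-2 walks from vertex 1 to vertex 4 is entry (1,4) of A², where A is the adjacency matrix.
A² = [[3, 2, 0, 0, 0], [2, 2, 0, 0, 0], [0, 0, 2, 2, 1], [0, 0, 2, 2, 1], [0, 0, 1, 1, 1]]

0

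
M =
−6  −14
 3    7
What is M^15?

[[−6, −14], [3, 7]]

M² = M (a projection; rank 1, trace 1), so M^15 = M.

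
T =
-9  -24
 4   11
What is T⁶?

tr T = 2 and det T = -3, so the characteristic polynomial is λ² − (2)λ + (-3) with roots 3 and -1.
Eigenvectors give P = [[-2, -3], [1, 1]] with P⁻¹ = [[1, 3], [-1, -2]], and T = P·diag(3, -1)·P⁻¹.
Then T⁶ = P·diag(729, 1)·P⁻¹ = [[-1458, -3], [729, 1]] · [[1, 3], [-1, -2]] = [[-1455, -4368], [728, 2185]].

[[-1455, -4368], [728, 2185]]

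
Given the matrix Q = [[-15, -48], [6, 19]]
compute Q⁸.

tr Q = 4 and det Q = 3, so the characteristic polynomial is λ² − (4)λ + (3) with roots 3 and 1.
Eigenvectors give P = [[-8, -3], [3, 1]] with P⁻¹ = [[1, 3], [-3, -8]], and Q = P·diag(3, 1)·P⁻¹.
Then Q⁸ = P·diag(6561, 1)·P⁻¹ = [[-52488, -3], [19683, 1]] · [[1, 3], [-3, -8]] = [[-52479, -157440], [19680, 59041]].

[[-52479, -157440], [19680, 59041]]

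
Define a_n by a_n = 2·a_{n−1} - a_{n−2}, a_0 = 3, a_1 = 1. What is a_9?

-15

With companion matrix B = [[2, -1], [1, 0]], [a_n, a_{n−1}]ᵀ = B·[a_{n−1}, a_{n−2}]ᵀ, so [a_9, a_8]ᵀ = B^8·[a_1, a_0]ᵀ.
B^8 = [[9, -8], [8, -7]], giving [a_9, a_8]ᵀ = [[-15], [-13]].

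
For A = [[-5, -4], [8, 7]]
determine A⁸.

tr A = 2 and det A = -3, so the characteristic polynomial is λ² − (2)λ + (-3) with roots -1 and 3.
Eigenvectors give P = [[-1, -1], [1, 2]] with P⁻¹ = [[-2, -1], [1, 1]], and A = P·diag(-1, 3)·P⁻¹.
Then A⁸ = P·diag(1, 6561)·P⁻¹ = [[-1, -6561], [1, 13122]] · [[-2, -1], [1, 1]] = [[-6559, -6560], [13120, 13121]].

[[-6559, -6560], [13120, 13121]]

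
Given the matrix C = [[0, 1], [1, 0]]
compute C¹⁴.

C² = I (check: tr C = 0 and det C = −1), so C¹⁴ = I since 14 is even.

[[1, 0], [0, 1]]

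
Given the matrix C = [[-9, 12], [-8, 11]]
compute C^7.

tr C = 2 and det C = -3, so the characteristic polynomial is λ² − (2)λ + (-3) with roots 3 and -1.
Eigenvectors give P = [[1, 3], [1, 2]] with P⁻¹ = [[-2, 3], [1, -1]], and C = P·diag(3, -1)·P⁻¹.
Then C^7 = P·diag(2187, -1)·P⁻¹ = [[2187, -3], [2187, -2]] · [[-2, 3], [1, -1]] = [[-4377, 6564], [-4376, 6563]].

[[-4377, 6564], [-4376, 6563]]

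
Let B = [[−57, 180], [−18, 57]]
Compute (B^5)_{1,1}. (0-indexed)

4617

tr B = 0 and det B = −9, so the characteristic polynomial is λ² − (0)λ + (−9) with roots 3 and −3.
Eigenvectors give P = [[3, 10], [1, 3]] with P⁻¹ = [[−3, 10], [1, −3]], and B = P·diag(3, −3)·P⁻¹.
Then B^5 = P·diag(243, −243)·P⁻¹ = [[729, −2430], [243, −729]] · [[−3, 10], [1, −3]] = [[−4617, 14580], [−1458, 4617]].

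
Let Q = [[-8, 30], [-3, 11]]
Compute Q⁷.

tr Q = 3 and det Q = 2, so the characteristic polynomial is λ² − (3)λ + (2) with roots 2 and 1.
Eigenvectors give P = [[3, 10], [1, 3]] with P⁻¹ = [[-3, 10], [1, -3]], and Q = P·diag(2, 1)·P⁻¹.
Then Q⁷ = P·diag(128, 1)·P⁻¹ = [[384, 10], [128, 3]] · [[-3, 10], [1, -3]] = [[-1142, 3810], [-381, 1271]].

[[-1142, 3810], [-381, 1271]]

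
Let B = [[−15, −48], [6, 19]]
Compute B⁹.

tr B = 4 and det B = 3, so the characteristic polynomial is λ² − (4)λ + (3) with roots 1 and 3.
Eigenvectors give P = [[−3, 8], [1, −3]] with P⁻¹ = [[−3, −8], [−1, −3]], and B = P·diag(1, 3)·P⁻¹.
Then B⁹ = P·diag(1, 19683)·P⁻¹ = [[−3, 157464], [1, −59049]] · [[−3, −8], [−1, −3]] = [[−157455, −472368], [59046, 177139]].

[[−157455, −472368], [59046, 177139]]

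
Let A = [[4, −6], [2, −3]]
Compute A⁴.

[[4, −6], [2, −3]]

A² = A (a projection; rank 1, trace 1), so A⁴ = A.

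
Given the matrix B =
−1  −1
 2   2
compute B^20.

B² = B (a projection; rank 1, trace 1), so B^20 = B.

[[−1, −1], [2, 2]]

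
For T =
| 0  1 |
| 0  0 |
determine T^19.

[[0, 0], [0, 0]]

T is strictly triangular, hence nilpotent: T^2 = 0, so T^19 = 0.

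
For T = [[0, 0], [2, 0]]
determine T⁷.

T is strictly triangular, hence nilpotent: T² = 0, so T⁷ = 0.

[[0, 0], [0, 0]]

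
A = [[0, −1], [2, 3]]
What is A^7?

[[−126, −127], [254, 255]]

tr A = 3 and det A = 2, so the characteristic polynomial is λ² − (3)λ + (2) with roots 2 and 1.
Eigenvectors give P = [[−1, −1], [2, 1]] with P⁻¹ = [[1, 1], [−2, −1]], and A = P·diag(2, 1)·P⁻¹.
Then A^7 = P·diag(128, 1)·P⁻¹ = [[−128, −1], [256, 1]] · [[1, 1], [−2, −1]] = [[−126, −127], [254, 255]].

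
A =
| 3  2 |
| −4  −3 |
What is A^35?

A² = I (check: tr A = 0 and det A = −1), so A^35 = A since 35 is odd.

[[3, 2], [−4, −3]]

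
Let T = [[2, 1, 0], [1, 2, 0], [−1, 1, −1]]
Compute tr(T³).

27

T² = [[5, 4, 0], [4, 5, 0], [0, 0, 1]]
T³ = [[14, 13, 0], [13, 14, 0], [−1, 1, −1]]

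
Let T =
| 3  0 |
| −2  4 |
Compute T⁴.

T² = [[9, 0], [−14, 16]]
T³ = [[27, 0], [−74, 64]]
T⁴ = [[81, 0], [−350, 256]]

[[81, 0], [−350, 256]]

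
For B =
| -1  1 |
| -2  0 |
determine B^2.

[[-1, -1], [2, -2]]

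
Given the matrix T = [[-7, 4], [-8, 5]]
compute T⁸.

[[13121, -6560], [13120, -6559]]

tr T = -2 and det T = -3, so the characteristic polynomial is λ² − (-2)λ + (-3) with roots 1 and -3.
Eigenvectors give P = [[1, -1], [2, -1]] with P⁻¹ = [[-1, 1], [-2, 1]], and T = P·diag(1, -3)·P⁻¹.
Then T⁸ = P·diag(1, 6561)·P⁻¹ = [[1, -6561], [2, -6561]] · [[-1, 1], [-2, 1]] = [[13121, -6560], [13120, -6559]].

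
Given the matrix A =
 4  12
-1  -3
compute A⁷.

[[4, 12], [-1, -3]]

A² = A (a projection; rank 1, trace 1), so A⁷ = A.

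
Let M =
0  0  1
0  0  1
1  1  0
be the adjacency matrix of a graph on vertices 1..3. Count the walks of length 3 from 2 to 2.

The number of length-3 walks from vertex 2 to vertex 2 is entry (2,2) of M^3, where M is the adjacency matrix.
M^2 = [[1, 1, 0], [1, 1, 0], [0, 0, 2]]
M^3 = [[0, 0, 2], [0, 0, 2], [2, 2, 0]]

0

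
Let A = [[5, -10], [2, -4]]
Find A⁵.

A² = A (a projection; rank 1, trace 1), so A⁵ = A.

[[5, -10], [2, -4]]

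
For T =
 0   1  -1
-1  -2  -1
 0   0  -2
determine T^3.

[[2, 3, 1], [-3, -4, -15], [0, 0, -8]]

T^2 = [[-1, -2, 1], [2, 3, 5], [0, 0, 4]]
T^3 = [[2, 3, 1], [-3, -4, -15], [0, 0, -8]]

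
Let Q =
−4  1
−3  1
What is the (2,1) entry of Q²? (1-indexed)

9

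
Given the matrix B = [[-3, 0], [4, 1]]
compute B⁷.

[[-2187, 0], [2188, 1]]

tr B = -2 and det B = -3, so the characteristic polynomial is λ² − (-2)λ + (-3) with roots 1 and -3.
Eigenvectors give P = [[0, -1], [1, 1]] with P⁻¹ = [[1, 1], [-1, 0]], and B = P·diag(1, -3)·P⁻¹.
Then B⁷ = P·diag(1, -2187)·P⁻¹ = [[0, 2187], [1, -2187]] · [[1, 1], [-1, 0]] = [[-2187, 0], [2188, 1]].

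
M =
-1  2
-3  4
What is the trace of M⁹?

tr M = 3 and det M = 2, so the characteristic polynomial is λ² − (3)λ + (2) with roots 1 and 2.
Eigenvectors give P = [[-1, 2], [-1, 3]] with P⁻¹ = [[-3, 2], [-1, 1]], and M = P·diag(1, 2)·P⁻¹.
Then M⁹ = P·diag(1, 512)·P⁻¹ = [[-1, 1024], [-1, 1536]] · [[-3, 2], [-1, 1]] = [[-1021, 1022], [-1533, 1534]].

513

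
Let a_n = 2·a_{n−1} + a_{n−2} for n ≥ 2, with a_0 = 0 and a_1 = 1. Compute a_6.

70

With companion matrix B = [[2, 1], [1, 0]], [a_n, a_{n−1}]ᵀ = B·[a_{n−1}, a_{n−2}]ᵀ, so [a_6, a_5]ᵀ = B^5·[a_1, a_0]ᵀ.
B^5 = [[70, 29], [29, 12]], giving [a_6, a_5]ᵀ = [[70], [29]].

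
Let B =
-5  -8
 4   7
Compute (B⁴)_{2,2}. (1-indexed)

161

tr B = 2 and det B = -3, so the characteristic polynomial is λ² − (2)λ + (-3) with roots 3 and -1.
Eigenvectors give P = [[-1, 2], [1, -1]] with P⁻¹ = [[1, 2], [1, 1]], and B = P·diag(3, -1)·P⁻¹.
Then B⁴ = P·diag(81, 1)·P⁻¹ = [[-81, 2], [81, -1]] · [[1, 2], [1, 1]] = [[-79, -160], [80, 161]].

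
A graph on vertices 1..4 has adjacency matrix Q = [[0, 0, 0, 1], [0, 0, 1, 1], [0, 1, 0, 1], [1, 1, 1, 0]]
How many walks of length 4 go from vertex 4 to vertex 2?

The number of length-4 walks from vertex 4 to vertex 2 is entry (4,2) of Q⁴, where Q is the adjacency matrix.
Q² = [[1, 1, 1, 0], [1, 2, 1, 1], [1, 1, 2, 1], [0, 1, 1, 3]]
Q³ = [[0, 1, 1, 3], [1, 2, 3, 4], [1, 3, 2, 4], [3, 4, 4, 2]]
Q⁴ = [[3, 4, 4, 2], [4, 7, 6, 6], [4, 6, 7, 6], [2, 6, 6, 11]]

6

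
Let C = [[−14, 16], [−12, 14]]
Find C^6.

[[64, 0], [0, 64]]

tr C = 0 and det C = −4, so the characteristic polynomial is λ² − (0)λ + (−4) with roots −2 and 2.
Eigenvectors give P = [[4, 1], [3, 1]] with P⁻¹ = [[1, −1], [−3, 4]], and C = P·diag(−2, 2)·P⁻¹.
Then C^6 = P·diag(64, 64)·P⁻¹ = [[256, 64], [192, 64]] · [[1, −1], [−3, 4]] = [[64, 0], [0, 64]].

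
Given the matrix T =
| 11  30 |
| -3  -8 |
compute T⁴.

[[151, 450], [-45, -134]]

tr T = 3 and det T = 2, so the characteristic polynomial is λ² − (3)λ + (2) with roots 2 and 1.
Eigenvectors give P = [[10, 3], [-3, -1]] with P⁻¹ = [[1, 3], [-3, -10]], and T = P·diag(2, 1)·P⁻¹.
Then T⁴ = P·diag(16, 1)·P⁻¹ = [[160, 3], [-48, -1]] · [[1, 3], [-3, -10]] = [[151, 450], [-45, -134]].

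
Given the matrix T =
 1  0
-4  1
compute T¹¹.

T = I + N where N = [[0, 0], [-4, 0]] is strictly lower-triangular, so N² = 0.
(I + N)¹¹ = I + 11·N = [[1, 0], [-44, 1]].

[[1, 0], [-44, 1]]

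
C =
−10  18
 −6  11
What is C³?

tr C = 1 and det C = −2, so the characteristic polynomial is λ² − (1)λ + (−2) with roots −1 and 2.
Eigenvectors give P = [[2, 3], [1, 2]] with P⁻¹ = [[2, −3], [−1, 2]], and C = P·diag(−1, 2)·P⁻¹.
Then C³ = P·diag(−1, 8)·P⁻¹ = [[−2, 24], [−1, 16]] · [[2, −3], [−1, 2]] = [[−28, 54], [−18, 35]].

[[−28, 54], [−18, 35]]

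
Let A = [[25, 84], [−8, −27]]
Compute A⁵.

[[1465, 5124], [−488, −1707]]

tr A = −2 and det A = −3, so the characteristic polynomial is λ² − (−2)λ + (−3) with roots −3 and 1.
Eigenvectors give P = [[−3, 7], [1, −2]] with P⁻¹ = [[2, 7], [1, 3]], and A = P·diag(−3, 1)·P⁻¹.
Then A⁵ = P·diag(−243, 1)·P⁻¹ = [[729, 7], [−243, −2]] · [[2, 7], [1, 3]] = [[1465, 5124], [−488, −1707]].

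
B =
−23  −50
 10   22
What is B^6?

tr B = −1 and det B = −6, so the characteristic polynomial is λ² − (−1)λ + (−6) with roots −3 and 2.
Eigenvectors give P = [[−5, −2], [2, 1]] with P⁻¹ = [[−1, −2], [2, 5]], and B = P·diag(−3, 2)·P⁻¹.
Then B^6 = P·diag(729, 64)·P⁻¹ = [[−3645, −128], [1458, 64]] · [[−1, −2], [2, 5]] = [[3389, 6650], [−1330, −2596]].

[[3389, 6650], [−1330, −2596]]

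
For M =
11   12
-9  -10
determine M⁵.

tr M = 1 and det M = -2, so the characteristic polynomial is λ² − (1)λ + (-2) with roots 2 and -1.
Eigenvectors give P = [[-4, -1], [3, 1]] with P⁻¹ = [[-1, -1], [3, 4]], and M = P·diag(2, -1)·P⁻¹.
Then M⁵ = P·diag(32, -1)·P⁻¹ = [[-128, 1], [96, -1]] · [[-1, -1], [3, 4]] = [[131, 132], [-99, -100]].

[[131, 132], [-99, -100]]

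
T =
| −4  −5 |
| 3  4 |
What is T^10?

T² = I (check: tr T = 0 and det T = −1), so T^10 = I since 10 is even.

[[1, 0], [0, 1]]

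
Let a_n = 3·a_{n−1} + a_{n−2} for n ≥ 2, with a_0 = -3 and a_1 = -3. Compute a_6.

With companion matrix A = [[3, 1], [1, 0]], [a_n, a_{n−1}]ᵀ = A·[a_{n−1}, a_{n−2}]ᵀ, so [a_6, a_5]ᵀ = A^5·[a_1, a_0]ᵀ.
A^5 = [[360, 109], [109, 33]], giving [a_6, a_5]ᵀ = [[-1407], [-426]].

-1407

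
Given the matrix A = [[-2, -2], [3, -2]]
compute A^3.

A^2 = [[-2, 8], [-12, -2]]
A^3 = [[28, -12], [18, 28]]

[[28, -12], [18, 28]]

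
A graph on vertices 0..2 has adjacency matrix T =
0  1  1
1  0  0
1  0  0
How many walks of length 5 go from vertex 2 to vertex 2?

0

The number of length-5 walks from vertex 2 to vertex 2 is entry (2,2) of T^5, where T is the adjacency matrix.
T^2 = [[2, 0, 0], [0, 1, 1], [0, 1, 1]]
T^3 = [[0, 2, 2], [2, 0, 0], [2, 0, 0]]
T^4 = [[4, 0, 0], [0, 2, 2], [0, 2, 2]]
T^5 = [[0, 4, 4], [4, 0, 0], [4, 0, 0]]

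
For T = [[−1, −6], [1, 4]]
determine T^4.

[[−29, −90], [15, 46]]

tr T = 3 and det T = 2, so the characteristic polynomial is λ² − (3)λ + (2) with roots 2 and 1.
Eigenvectors give P = [[2, 3], [−1, −1]] with P⁻¹ = [[−1, −3], [1, 2]], and T = P·diag(2, 1)·P⁻¹.
Then T^4 = P·diag(16, 1)·P⁻¹ = [[32, 3], [−16, −1]] · [[−1, −3], [1, 2]] = [[−29, −90], [15, 46]].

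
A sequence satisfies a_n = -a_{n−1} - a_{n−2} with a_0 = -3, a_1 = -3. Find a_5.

6

With companion matrix Q = [[-1, -1], [1, 0]], [a_n, a_{n−1}]ᵀ = Q·[a_{n−1}, a_{n−2}]ᵀ, so [a_5, a_4]ᵀ = Q⁴·[a_1, a_0]ᵀ.
Q⁴ = [[-1, -1], [1, 0]], giving [a_5, a_4]ᵀ = [[6], [-3]].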